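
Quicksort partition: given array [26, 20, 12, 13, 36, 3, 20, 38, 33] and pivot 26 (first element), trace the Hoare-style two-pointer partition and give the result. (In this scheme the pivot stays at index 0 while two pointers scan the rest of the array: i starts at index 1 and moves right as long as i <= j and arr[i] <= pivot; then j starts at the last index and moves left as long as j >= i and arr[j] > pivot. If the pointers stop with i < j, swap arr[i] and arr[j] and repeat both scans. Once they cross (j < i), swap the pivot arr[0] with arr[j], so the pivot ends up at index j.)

Hoare-style two-pointer partition with pivot = 26:

Initial array: [26, 20, 12, 13, 36, 3, 20, 38, 33]

Pointers start at i = 1, j = 8.
i stops at index 4 (arr[4]=36 > 26), j stops at index 6 (arr[6]=20 <= 26): swap arr[4] and arr[6], array becomes [26, 20, 12, 13, 20, 3, 36, 38, 33]
i ends at 6, j ends at 5: the pointers have crossed (j < i), so scanning stops.

Swap pivot arr[0] with arr[5] to place pivot at position 5: [3, 20, 12, 13, 20, 26, 36, 38, 33]
Pivot position: 5

After partitioning with pivot 26, the array becomes [3, 20, 12, 13, 20, 26, 36, 38, 33]. The pivot is placed at index 5. All elements to the left of the pivot are <= 26, and all elements to the right are > 26.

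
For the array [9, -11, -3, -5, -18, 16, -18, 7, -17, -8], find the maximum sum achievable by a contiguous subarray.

Using Kadane's algorithm on [9, -11, -3, -5, -18, 16, -18, 7, -17, -8]:

Scanning through the array:
Position 1 (value -11): max_ending_here = -2, max_so_far = 9
Position 2 (value -3): max_ending_here = -3, max_so_far = 9
Position 3 (value -5): max_ending_here = -5, max_so_far = 9
Position 4 (value -18): max_ending_here = -18, max_so_far = 9
Position 5 (value 16): max_ending_here = 16, max_so_far = 16
Position 6 (value -18): max_ending_here = -2, max_so_far = 16
Position 7 (value 7): max_ending_here = 7, max_so_far = 16
Position 8 (value -17): max_ending_here = -10, max_so_far = 16
Position 9 (value -8): max_ending_here = -8, max_so_far = 16

Maximum subarray: [16]
Maximum sum: 16

The maximum subarray is [16] with sum 16. This subarray runs from index 5 to index 5.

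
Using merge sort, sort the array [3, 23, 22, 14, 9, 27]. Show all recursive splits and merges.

Merge sort trace:

Split: [3, 23, 22, 14, 9, 27] -> [3, 23, 22] and [14, 9, 27]
  Split: [3, 23, 22] -> [3] and [23, 22]
    Split: [23, 22] -> [23] and [22]
    Merge: [23] + [22] -> [22, 23]
  Merge: [3] + [22, 23] -> [3, 22, 23]
  Split: [14, 9, 27] -> [14] and [9, 27]
    Split: [9, 27] -> [9] and [27]
    Merge: [9] + [27] -> [9, 27]
  Merge: [14] + [9, 27] -> [9, 14, 27]
Merge: [3, 22, 23] + [9, 14, 27] -> [3, 9, 14, 22, 23, 27]

Final sorted array: [3, 9, 14, 22, 23, 27]

The merge sort proceeds by recursively splitting the array and merging sorted halves.
After all merges, the sorted array is [3, 9, 14, 22, 23, 27].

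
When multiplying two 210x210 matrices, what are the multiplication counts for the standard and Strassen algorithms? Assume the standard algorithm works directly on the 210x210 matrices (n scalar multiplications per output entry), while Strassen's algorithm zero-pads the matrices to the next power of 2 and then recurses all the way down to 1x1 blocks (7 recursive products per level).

Matrix multiplication for 210x210 matrices:

Strassen's algorithm requires power-of-2 dimensions. Pad 210x210 to 256x256 (next power of 2).

Standard algorithm: 210^3 = 9261000 multiplications
Strassen's algorithm: 7^(log2(256)) = 7^8 = 5764801 multiplications
Savings: 9261000 - 5764801 = 3496199 multiplications

Standard: 9261000 multiplications (210^3). Strassen: 5764801 multiplications (7^8, after padding to 256x256). Strassen reduces 8 recursive multiplications to 7 at each level.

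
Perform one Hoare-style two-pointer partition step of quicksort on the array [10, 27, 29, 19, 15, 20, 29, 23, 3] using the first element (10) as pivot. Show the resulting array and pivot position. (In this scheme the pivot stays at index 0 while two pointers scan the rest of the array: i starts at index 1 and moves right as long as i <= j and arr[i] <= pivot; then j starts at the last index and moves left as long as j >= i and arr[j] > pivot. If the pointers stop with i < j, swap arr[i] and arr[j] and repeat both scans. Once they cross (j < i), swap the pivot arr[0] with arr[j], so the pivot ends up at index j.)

Hoare-style two-pointer partition with pivot = 10:

Initial array: [10, 27, 29, 19, 15, 20, 29, 23, 3]

Pointers start at i = 1, j = 8.
i stops at index 1 (arr[1]=27 > 10), j stops at index 8 (arr[8]=3 <= 10): swap arr[1] and arr[8], array becomes [10, 3, 29, 19, 15, 20, 29, 23, 27]
i ends at 2, j ends at 1: the pointers have crossed (j < i), so scanning stops.

Swap pivot arr[0] with arr[1] to place pivot at position 1: [3, 10, 29, 19, 15, 20, 29, 23, 27]
Pivot position: 1

After partitioning with pivot 10, the array becomes [3, 10, 29, 19, 15, 20, 29, 23, 27]. The pivot is placed at index 1. All elements to the left of the pivot are <= 10, and all elements to the right are > 10.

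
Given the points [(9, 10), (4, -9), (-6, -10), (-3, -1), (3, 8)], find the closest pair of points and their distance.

Computing all pairwise distances among 5 points:

d((9, 10), (4, -9)) = 19.6469
d((9, 10), (-6, -10)) = 25.0
d((9, 10), (-3, -1)) = 16.2788
d((9, 10), (3, 8)) = 6.3246 <-- minimum
d((4, -9), (-6, -10)) = 10.0499
d((4, -9), (-3, -1)) = 10.6301
d((4, -9), (3, 8)) = 17.0294
d((-6, -10), (-3, -1)) = 9.4868
d((-6, -10), (3, 8)) = 20.1246
d((-3, -1), (3, 8)) = 10.8167

Closest pair: (9, 10) and (3, 8) with distance 6.3246

The closest pair is (9, 10) and (3, 8) with Euclidean distance 6.3246. For 5 points, brute-force pairwise comparison is shown above. For large n, the divide-and-conquer algorithm (sort by x, recurse on halves, check the dividing strip) achieves O(n log n).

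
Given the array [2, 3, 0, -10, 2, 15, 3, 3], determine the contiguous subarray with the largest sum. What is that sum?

Using Kadane's algorithm on [2, 3, 0, -10, 2, 15, 3, 3]:

Scanning through the array:
Position 1 (value 3): max_ending_here = 5, max_so_far = 5
Position 2 (value 0): max_ending_here = 5, max_so_far = 5
Position 3 (value -10): max_ending_here = -5, max_so_far = 5
Position 4 (value 2): max_ending_here = 2, max_so_far = 5
Position 5 (value 15): max_ending_here = 17, max_so_far = 17
Position 6 (value 3): max_ending_here = 20, max_so_far = 20
Position 7 (value 3): max_ending_here = 23, max_so_far = 23

Maximum subarray: [2, 15, 3, 3]
Maximum sum: 23

The maximum subarray is [2, 15, 3, 3] with sum 23. This subarray runs from index 4 to index 7.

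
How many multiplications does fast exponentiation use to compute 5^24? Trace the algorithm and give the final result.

Computing 5^24 by squaring (build up from 5^1; each line after the first costs one multiplication):

5^1 = 5
5^2 = (5^1)^2 = 5^2 = 25
5^3 = 5 * 5^2 = 5 * 25 = 125
5^6 = (5^3)^2 = 125^2 = 15625
5^12 = (5^6)^2 = 15625^2 = 244140625
5^24 = (5^12)^2 = 244140625^2 = 59604644775390625

Result: 59604644775390625
Multiplications needed: 5 (5 lines after 5^1)

5^24 = 59604644775390625. Using exponentiation by squaring, this requires 5 multiplications. The key idea: if the exponent is even, square the half-power; if odd, multiply by the base once.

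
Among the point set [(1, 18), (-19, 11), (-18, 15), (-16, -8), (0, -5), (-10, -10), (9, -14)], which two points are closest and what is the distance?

Computing all pairwise distances among 7 points:

d((1, 18), (-19, 11)) = 21.1896
d((1, 18), (-18, 15)) = 19.2354
d((1, 18), (-16, -8)) = 31.0644
d((1, 18), (0, -5)) = 23.0217
d((1, 18), (-10, -10)) = 30.0832
d((1, 18), (9, -14)) = 32.9848
d((-19, 11), (-18, 15)) = 4.1231 <-- minimum
d((-19, 11), (-16, -8)) = 19.2354
d((-19, 11), (0, -5)) = 24.8395
d((-19, 11), (-10, -10)) = 22.8473
d((-19, 11), (9, -14)) = 37.5366
d((-18, 15), (-16, -8)) = 23.0868
d((-18, 15), (0, -5)) = 26.9072
d((-18, 15), (-10, -10)) = 26.2488
d((-18, 15), (9, -14)) = 39.6232
d((-16, -8), (0, -5)) = 16.2788
d((-16, -8), (-10, -10)) = 6.3246
d((-16, -8), (9, -14)) = 25.7099
d((0, -5), (-10, -10)) = 11.1803
d((0, -5), (9, -14)) = 12.7279
d((-10, -10), (9, -14)) = 19.4165

Closest pair: (-19, 11) and (-18, 15) with distance 4.1231

The closest pair is (-19, 11) and (-18, 15) with Euclidean distance 4.1231. For 7 points, brute-force pairwise comparison is shown above. For large n, the divide-and-conquer algorithm (sort by x, recurse on halves, check the dividing strip) achieves O(n log n).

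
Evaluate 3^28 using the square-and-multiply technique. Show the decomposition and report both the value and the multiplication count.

Computing 3^28 by squaring (build up from 3^1; each line after the first costs one multiplication):

3^1 = 3
3^2 = (3^1)^2 = 3^2 = 9
3^3 = 3 * 3^2 = 3 * 9 = 27
3^6 = (3^3)^2 = 27^2 = 729
3^7 = 3 * 3^6 = 3 * 729 = 2187
3^14 = (3^7)^2 = 2187^2 = 4782969
3^28 = (3^14)^2 = 4782969^2 = 22876792454961

Result: 22876792454961
Multiplications needed: 6 (6 lines after 3^1)

3^28 = 22876792454961. Using exponentiation by squaring, this requires 6 multiplications. The key idea: if the exponent is even, square the half-power; if odd, multiply by the base once.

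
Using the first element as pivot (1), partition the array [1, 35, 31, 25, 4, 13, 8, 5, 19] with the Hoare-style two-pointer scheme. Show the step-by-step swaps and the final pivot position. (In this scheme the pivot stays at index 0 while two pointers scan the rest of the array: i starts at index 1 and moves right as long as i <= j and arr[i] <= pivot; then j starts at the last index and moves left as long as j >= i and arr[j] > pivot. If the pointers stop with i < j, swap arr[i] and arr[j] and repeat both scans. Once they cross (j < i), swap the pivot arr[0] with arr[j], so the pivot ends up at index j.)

Hoare-style two-pointer partition with pivot = 1:

Initial array: [1, 35, 31, 25, 4, 13, 8, 5, 19]

Pointers start at i = 1, j = 8.
i ends at 1, j ends at 0: the pointers have crossed (j < i), so scanning stops.

j = 0, so swapping arr[0] with arr[j] leaves the pivot at position 0: [1, 35, 31, 25, 4, 13, 8, 5, 19]
Pivot position: 0

After partitioning with pivot 1, the array becomes [1, 35, 31, 25, 4, 13, 8, 5, 19]. The pivot is placed at index 0. All elements to the left of the pivot are <= 1, and all elements to the right are > 1.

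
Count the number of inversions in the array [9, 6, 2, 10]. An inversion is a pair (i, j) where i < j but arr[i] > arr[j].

Finding inversions in [9, 6, 2, 10]:

(0, 1): arr[0]=9 > arr[1]=6
(0, 2): arr[0]=9 > arr[2]=2
(1, 2): arr[1]=6 > arr[2]=2

Total inversions: 3

The array has 3 inversion(s): (0,1), (0,2), (1,2). Each pair (i,j) satisfies i < j and arr[i] > arr[j].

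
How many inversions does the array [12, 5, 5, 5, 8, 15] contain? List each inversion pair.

Finding inversions in [12, 5, 5, 5, 8, 15]:

(0, 1): arr[0]=12 > arr[1]=5
(0, 2): arr[0]=12 > arr[2]=5
(0, 3): arr[0]=12 > arr[3]=5
(0, 4): arr[0]=12 > arr[4]=8

Total inversions: 4

The array has 4 inversion(s): (0,1), (0,2), (0,3), (0,4). Each pair (i,j) satisfies i < j and arr[i] > arr[j].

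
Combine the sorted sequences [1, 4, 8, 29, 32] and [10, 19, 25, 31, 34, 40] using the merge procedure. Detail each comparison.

Merging process:

Compare 1 vs 10: take 1 from left. Merged: [1]
Compare 4 vs 10: take 4 from left. Merged: [1, 4]
Compare 8 vs 10: take 8 from left. Merged: [1, 4, 8]
Compare 29 vs 10: take 10 from right. Merged: [1, 4, 8, 10]
Compare 29 vs 19: take 19 from right. Merged: [1, 4, 8, 10, 19]
Compare 29 vs 25: take 25 from right. Merged: [1, 4, 8, 10, 19, 25]
Compare 29 vs 31: take 29 from left. Merged: [1, 4, 8, 10, 19, 25, 29]
Compare 32 vs 31: take 31 from right. Merged: [1, 4, 8, 10, 19, 25, 29, 31]
Compare 32 vs 34: take 32 from left. Merged: [1, 4, 8, 10, 19, 25, 29, 31, 32]
Append remaining from right: [34, 40]. Merged: [1, 4, 8, 10, 19, 25, 29, 31, 32, 34, 40]

Final merged array: [1, 4, 8, 10, 19, 25, 29, 31, 32, 34, 40]
Total comparisons: 9

The merged array is [1, 4, 8, 10, 19, 25, 29, 31, 32, 34, 40], requiring 9 comparisons. The merge step runs in O(n) time where n is the total number of elements.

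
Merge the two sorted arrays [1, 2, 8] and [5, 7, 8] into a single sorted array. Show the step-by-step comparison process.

Merging process:

Compare 1 vs 5: take 1 from left. Merged: [1]
Compare 2 vs 5: take 2 from left. Merged: [1, 2]
Compare 8 vs 5: take 5 from right. Merged: [1, 2, 5]
Compare 8 vs 7: take 7 from right. Merged: [1, 2, 5, 7]
Compare 8 vs 8: take 8 from left. Merged: [1, 2, 5, 7, 8]
Append remaining from right: [8]. Merged: [1, 2, 5, 7, 8, 8]

Final merged array: [1, 2, 5, 7, 8, 8]
Total comparisons: 5

The merged array is [1, 2, 5, 7, 8, 8], requiring 5 comparisons. The merge step runs in O(n) time where n is the total number of elements.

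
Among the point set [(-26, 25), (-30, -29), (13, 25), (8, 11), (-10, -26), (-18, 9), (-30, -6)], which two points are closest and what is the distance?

Computing all pairwise distances among 7 points:

d((-26, 25), (-30, -29)) = 54.1479
d((-26, 25), (13, 25)) = 39.0
d((-26, 25), (8, 11)) = 36.7696
d((-26, 25), (-10, -26)) = 53.4509
d((-26, 25), (-18, 9)) = 17.8885
d((-26, 25), (-30, -6)) = 31.257
d((-30, -29), (13, 25)) = 69.029
d((-30, -29), (8, 11)) = 55.1725
d((-30, -29), (-10, -26)) = 20.2237
d((-30, -29), (-18, 9)) = 39.8497
d((-30, -29), (-30, -6)) = 23.0
d((13, 25), (8, 11)) = 14.8661 <-- minimum
d((13, 25), (-10, -26)) = 55.9464
d((13, 25), (-18, 9)) = 34.8855
d((13, 25), (-30, -6)) = 53.0094
d((8, 11), (-10, -26)) = 41.1461
d((8, 11), (-18, 9)) = 26.0768
d((8, 11), (-30, -6)) = 41.6293
d((-10, -26), (-18, 9)) = 35.9026
d((-10, -26), (-30, -6)) = 28.2843
d((-18, 9), (-30, -6)) = 19.2094

Closest pair: (13, 25) and (8, 11) with distance 14.8661

The closest pair is (13, 25) and (8, 11) with Euclidean distance 14.8661. For 7 points, brute-force pairwise comparison is shown above. For large n, the divide-and-conquer algorithm (sort by x, recurse on halves, check the dividing strip) achieves O(n log n).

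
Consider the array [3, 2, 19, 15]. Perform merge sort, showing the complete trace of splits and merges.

Merge sort trace:

Split: [3, 2, 19, 15] -> [3, 2] and [19, 15]
  Split: [3, 2] -> [3] and [2]
  Merge: [3] + [2] -> [2, 3]
  Split: [19, 15] -> [19] and [15]
  Merge: [19] + [15] -> [15, 19]
Merge: [2, 3] + [15, 19] -> [2, 3, 15, 19]

Final sorted array: [2, 3, 15, 19]

The merge sort proceeds by recursively splitting the array and merging sorted halves.
After all merges, the sorted array is [2, 3, 15, 19].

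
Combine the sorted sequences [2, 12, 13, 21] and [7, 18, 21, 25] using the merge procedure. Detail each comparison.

Merging process:

Compare 2 vs 7: take 2 from left. Merged: [2]
Compare 12 vs 7: take 7 from right. Merged: [2, 7]
Compare 12 vs 18: take 12 from left. Merged: [2, 7, 12]
Compare 13 vs 18: take 13 from left. Merged: [2, 7, 12, 13]
Compare 21 vs 18: take 18 from right. Merged: [2, 7, 12, 13, 18]
Compare 21 vs 21: take 21 from left. Merged: [2, 7, 12, 13, 18, 21]
Append remaining from right: [21, 25]. Merged: [2, 7, 12, 13, 18, 21, 21, 25]

Final merged array: [2, 7, 12, 13, 18, 21, 21, 25]
Total comparisons: 6

The merged array is [2, 7, 12, 13, 18, 21, 21, 25], requiring 6 comparisons. The merge step runs in O(n) time where n is the total number of elements.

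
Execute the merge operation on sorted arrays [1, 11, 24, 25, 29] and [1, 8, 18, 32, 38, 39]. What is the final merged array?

Merging process:

Compare 1 vs 1: take 1 from left. Merged: [1]
Compare 11 vs 1: take 1 from right. Merged: [1, 1]
Compare 11 vs 8: take 8 from right. Merged: [1, 1, 8]
Compare 11 vs 18: take 11 from left. Merged: [1, 1, 8, 11]
Compare 24 vs 18: take 18 from right. Merged: [1, 1, 8, 11, 18]
Compare 24 vs 32: take 24 from left. Merged: [1, 1, 8, 11, 18, 24]
Compare 25 vs 32: take 25 from left. Merged: [1, 1, 8, 11, 18, 24, 25]
Compare 29 vs 32: take 29 from left. Merged: [1, 1, 8, 11, 18, 24, 25, 29]
Append remaining from right: [32, 38, 39]. Merged: [1, 1, 8, 11, 18, 24, 25, 29, 32, 38, 39]

Final merged array: [1, 1, 8, 11, 18, 24, 25, 29, 32, 38, 39]
Total comparisons: 8

The merged array is [1, 1, 8, 11, 18, 24, 25, 29, 32, 38, 39], requiring 8 comparisons. The merge step runs in O(n) time where n is the total number of elements.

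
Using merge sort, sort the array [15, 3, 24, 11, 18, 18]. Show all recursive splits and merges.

Merge sort trace:

Split: [15, 3, 24, 11, 18, 18] -> [15, 3, 24] and [11, 18, 18]
  Split: [15, 3, 24] -> [15] and [3, 24]
    Split: [3, 24] -> [3] and [24]
    Merge: [3] + [24] -> [3, 24]
  Merge: [15] + [3, 24] -> [3, 15, 24]
  Split: [11, 18, 18] -> [11] and [18, 18]
    Split: [18, 18] -> [18] and [18]
    Merge: [18] + [18] -> [18, 18]
  Merge: [11] + [18, 18] -> [11, 18, 18]
Merge: [3, 15, 24] + [11, 18, 18] -> [3, 11, 15, 18, 18, 24]

Final sorted array: [3, 11, 15, 18, 18, 24]

The merge sort proceeds by recursively splitting the array and merging sorted halves.
After all merges, the sorted array is [3, 11, 15, 18, 18, 24].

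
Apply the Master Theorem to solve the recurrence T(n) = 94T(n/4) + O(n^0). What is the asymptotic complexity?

Master Theorem for T(n) = 94T(n/4) + O(n^0):

a = 94, b = 4, c = 0
log_b(a) = log_4(94) = 3.2773

Case 1: c = 0 < log_4(94) = 3.2773
T(n) = O(n^(log_4 94))

For T(n) = 94T(n/4) + O(n^0): log_4(94) = 3.2773. This is Case 1 of the Master Theorem (c < log_b(a), work dominated by leaves), giving O(n^(log_4 94)).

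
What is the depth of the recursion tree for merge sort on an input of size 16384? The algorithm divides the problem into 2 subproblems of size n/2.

For divide and conquer with division factor 2:

Problem sizes at each level:
Level 0: 16384
Level 1: 8192
Level 2: 4096
Level 3: 2048
Level 4: 1024
Level 5: 512
Level 6: 256
Level 7: 128
Level 8: 64
Level 9: 32
Level 10: 16
Level 11: 8
Level 12: 4
Level 13: 2
Level 14: 1

The root is level 0 and the size-1 base case is level 14 (the tree spans levels 0 through 14, i.e. 15 levels counting the root), so the depth is the number of divisions: log_2(16384) = 14

The recursion tree depth is log_2(16384) = 14. At each level, the problem size is divided by 2, so it takes 14 divisions to reduce to a base case of size 1. The algorithm makes 2 recursive calls at each level.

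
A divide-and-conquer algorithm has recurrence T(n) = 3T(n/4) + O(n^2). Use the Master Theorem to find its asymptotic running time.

Master Theorem for T(n) = 3T(n/4) + O(n^2):

a = 3, b = 4, c = 2
log_b(a) = log_4(3) = 0.7925

Case 3: c = 2 > log_4(3) = 0.7925
T(n) = O(n^2) = O(n^2)

For T(n) = 3T(n/4) + O(n^2): log_4(3) = 0.7925. This is Case 3 of the Master Theorem (c > log_b(a), work dominated by root), giving O(n^2).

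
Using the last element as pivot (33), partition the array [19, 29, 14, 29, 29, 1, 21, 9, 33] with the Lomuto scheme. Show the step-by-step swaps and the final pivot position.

Lomuto partition with pivot = 33:

Initial array: [19, 29, 14, 29, 29, 1, 21, 9, 33]

arr[0]=19 <= 33: swap with position 0, array becomes [19, 29, 14, 29, 29, 1, 21, 9, 33]
arr[1]=29 <= 33: swap with position 1, array becomes [19, 29, 14, 29, 29, 1, 21, 9, 33]
arr[2]=14 <= 33: swap with position 2, array becomes [19, 29, 14, 29, 29, 1, 21, 9, 33]
arr[3]=29 <= 33: swap with position 3, array becomes [19, 29, 14, 29, 29, 1, 21, 9, 33]
arr[4]=29 <= 33: swap with position 4, array becomes [19, 29, 14, 29, 29, 1, 21, 9, 33]
arr[5]=1 <= 33: swap with position 5, array becomes [19, 29, 14, 29, 29, 1, 21, 9, 33]
arr[6]=21 <= 33: swap with position 6, array becomes [19, 29, 14, 29, 29, 1, 21, 9, 33]
arr[7]=9 <= 33: swap with position 7, array becomes [19, 29, 14, 29, 29, 1, 21, 9, 33]

Place pivot at position 8: [19, 29, 14, 29, 29, 1, 21, 9, 33]
Pivot position: 8

After partitioning with pivot 33, the array becomes [19, 29, 14, 29, 29, 1, 21, 9, 33]. The pivot is placed at index 8. All elements to the left of the pivot are <= 33, and all elements to the right are > 33.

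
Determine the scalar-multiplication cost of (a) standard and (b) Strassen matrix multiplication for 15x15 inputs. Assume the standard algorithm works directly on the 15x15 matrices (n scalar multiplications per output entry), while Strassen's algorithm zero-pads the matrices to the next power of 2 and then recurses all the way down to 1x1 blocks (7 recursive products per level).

Matrix multiplication for 15x15 matrices:

Strassen's algorithm requires power-of-2 dimensions. Pad 15x15 to 16x16 (next power of 2).

Standard algorithm: 15^3 = 3375 multiplications
Strassen's algorithm: 7^(log2(16)) = 7^4 = 2401 multiplications
Savings: 3375 - 2401 = 974 multiplications

Standard: 3375 multiplications (15^3). Strassen: 2401 multiplications (7^4, after padding to 16x16). Strassen reduces 8 recursive multiplications to 7 at each level.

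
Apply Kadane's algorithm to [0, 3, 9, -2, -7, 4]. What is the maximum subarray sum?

Using Kadane's algorithm on [0, 3, 9, -2, -7, 4]:

Scanning through the array:
Position 1 (value 3): max_ending_here = 3, max_so_far = 3
Position 2 (value 9): max_ending_here = 12, max_so_far = 12
Position 3 (value -2): max_ending_here = 10, max_so_far = 12
Position 4 (value -7): max_ending_here = 3, max_so_far = 12
Position 5 (value 4): max_ending_here = 7, max_so_far = 12

Maximum subarray: [0, 3, 9]
Maximum sum: 12

The maximum subarray is [0, 3, 9] with sum 12. This subarray runs from index 0 to index 2.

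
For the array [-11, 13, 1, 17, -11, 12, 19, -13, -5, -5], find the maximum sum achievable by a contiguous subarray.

Using Kadane's algorithm on [-11, 13, 1, 17, -11, 12, 19, -13, -5, -5]:

Scanning through the array:
Position 1 (value 13): max_ending_here = 13, max_so_far = 13
Position 2 (value 1): max_ending_here = 14, max_so_far = 14
Position 3 (value 17): max_ending_here = 31, max_so_far = 31
Position 4 (value -11): max_ending_here = 20, max_so_far = 31
Position 5 (value 12): max_ending_here = 32, max_so_far = 32
Position 6 (value 19): max_ending_here = 51, max_so_far = 51
Position 7 (value -13): max_ending_here = 38, max_so_far = 51
Position 8 (value -5): max_ending_here = 33, max_so_far = 51
Position 9 (value -5): max_ending_here = 28, max_so_far = 51

Maximum subarray: [13, 1, 17, -11, 12, 19]
Maximum sum: 51

The maximum subarray is [13, 1, 17, -11, 12, 19] with sum 51. This subarray runs from index 1 to index 6.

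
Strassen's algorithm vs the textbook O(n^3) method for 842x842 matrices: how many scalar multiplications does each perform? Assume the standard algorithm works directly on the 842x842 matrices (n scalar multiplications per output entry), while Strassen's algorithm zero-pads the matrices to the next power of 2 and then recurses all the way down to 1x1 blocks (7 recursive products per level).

Matrix multiplication for 842x842 matrices:

Strassen's algorithm requires power-of-2 dimensions. Pad 842x842 to 1024x1024 (next power of 2).

Standard algorithm: 842^3 = 596947688 multiplications
Strassen's algorithm: 7^(log2(1024)) = 7^10 = 282475249 multiplications
Savings: 596947688 - 282475249 = 314472439 multiplications

Standard: 596947688 multiplications (842^3). Strassen: 282475249 multiplications (7^10, after padding to 1024x1024). Strassen reduces 8 recursive multiplications to 7 at each level.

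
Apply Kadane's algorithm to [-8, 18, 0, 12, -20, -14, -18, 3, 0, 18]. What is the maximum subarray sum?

Using Kadane's algorithm on [-8, 18, 0, 12, -20, -14, -18, 3, 0, 18]:

Scanning through the array:
Position 1 (value 18): max_ending_here = 18, max_so_far = 18
Position 2 (value 0): max_ending_here = 18, max_so_far = 18
Position 3 (value 12): max_ending_here = 30, max_so_far = 30
Position 4 (value -20): max_ending_here = 10, max_so_far = 30
Position 5 (value -14): max_ending_here = -4, max_so_far = 30
Position 6 (value -18): max_ending_here = -18, max_so_far = 30
Position 7 (value 3): max_ending_here = 3, max_so_far = 30
Position 8 (value 0): max_ending_here = 3, max_so_far = 30
Position 9 (value 18): max_ending_here = 21, max_so_far = 30

Maximum subarray: [18, 0, 12]
Maximum sum: 30

The maximum subarray is [18, 0, 12] with sum 30. This subarray runs from index 1 to index 3.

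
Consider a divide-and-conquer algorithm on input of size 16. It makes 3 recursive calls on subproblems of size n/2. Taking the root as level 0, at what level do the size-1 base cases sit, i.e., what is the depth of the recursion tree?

For divide and conquer with division factor 2:

Problem sizes at each level:
Level 0: 16
Level 1: 8
Level 2: 4
Level 3: 2
Level 4: 1

The root is level 0 and the size-1 base case is level 4 (the tree spans levels 0 through 4, i.e. 5 levels counting the root), so the depth is the number of divisions: log_2(16) = 4

The recursion tree depth is log_2(16) = 4. At each level, the problem size is divided by 2, so it takes 4 divisions to reduce to a base case of size 1. The algorithm makes 3 recursive calls at each level.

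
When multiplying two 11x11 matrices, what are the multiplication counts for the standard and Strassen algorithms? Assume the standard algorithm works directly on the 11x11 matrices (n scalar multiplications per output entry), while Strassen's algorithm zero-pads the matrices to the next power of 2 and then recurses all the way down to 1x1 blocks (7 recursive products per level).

Matrix multiplication for 11x11 matrices:

Strassen's algorithm requires power-of-2 dimensions. Pad 11x11 to 16x16 (next power of 2).

Standard algorithm: 11^3 = 1331 multiplications
Strassen's algorithm: 7^(log2(16)) = 7^4 = 2401 multiplications
Difference: 1331 - 2401 = -1070 (Strassen uses MORE here due to padding overhead — for small or just-over-power-of-2 n, padding can outweigh the per-level savings)

Standard: 1331 multiplications (11^3). Strassen: 2401 multiplications (7^4, after padding to 16x16). Strassen reduces 8 recursive multiplications to 7 at each level.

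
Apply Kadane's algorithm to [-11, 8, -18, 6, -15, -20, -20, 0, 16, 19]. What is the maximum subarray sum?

Using Kadane's algorithm on [-11, 8, -18, 6, -15, -20, -20, 0, 16, 19]:

Scanning through the array:
Position 1 (value 8): max_ending_here = 8, max_so_far = 8
Position 2 (value -18): max_ending_here = -10, max_so_far = 8
Position 3 (value 6): max_ending_here = 6, max_so_far = 8
Position 4 (value -15): max_ending_here = -9, max_so_far = 8
Position 5 (value -20): max_ending_here = -20, max_so_far = 8
Position 6 (value -20): max_ending_here = -20, max_so_far = 8
Position 7 (value 0): max_ending_here = 0, max_so_far = 8
Position 8 (value 16): max_ending_here = 16, max_so_far = 16
Position 9 (value 19): max_ending_here = 35, max_so_far = 35

Maximum subarray: [0, 16, 19]
Maximum sum: 35

The maximum subarray is [0, 16, 19] with sum 35. This subarray runs from index 7 to index 9.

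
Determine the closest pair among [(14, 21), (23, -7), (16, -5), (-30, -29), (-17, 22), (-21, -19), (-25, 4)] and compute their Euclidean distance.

Computing all pairwise distances among 7 points:

d((14, 21), (23, -7)) = 29.4109
d((14, 21), (16, -5)) = 26.0768
d((14, 21), (-30, -29)) = 66.6033
d((14, 21), (-17, 22)) = 31.0161
d((14, 21), (-21, -19)) = 53.1507
d((14, 21), (-25, 4)) = 42.5441
d((23, -7), (16, -5)) = 7.2801 <-- minimum
d((23, -7), (-30, -29)) = 57.3847
d((23, -7), (-17, 22)) = 49.4065
d((23, -7), (-21, -19)) = 45.607
d((23, -7), (-25, 4)) = 49.2443
d((16, -5), (-30, -29)) = 51.8845
d((16, -5), (-17, 22)) = 42.638
d((16, -5), (-21, -19)) = 39.5601
d((16, -5), (-25, 4)) = 41.9762
d((-30, -29), (-17, 22)) = 52.6308
d((-30, -29), (-21, -19)) = 13.4536
d((-30, -29), (-25, 4)) = 33.3766
d((-17, 22), (-21, -19)) = 41.1947
d((-17, 22), (-25, 4)) = 19.6977
d((-21, -19), (-25, 4)) = 23.3452

Closest pair: (23, -7) and (16, -5) with distance 7.2801

The closest pair is (23, -7) and (16, -5) with Euclidean distance 7.2801. For 7 points, brute-force pairwise comparison is shown above. For large n, the divide-and-conquer algorithm (sort by x, recurse on halves, check the dividing strip) achieves O(n log n).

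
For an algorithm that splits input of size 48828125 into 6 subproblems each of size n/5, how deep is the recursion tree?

For divide and conquer with division factor 5:

Problem sizes at each level:
Level 0: 48828125
Level 1: 9765625
Level 2: 1953125
Level 3: 390625
Level 4: 78125
Level 5: 15625
Level 6: 3125
Level 7: 625
Level 8: 125
Level 9: 25
Level 10: 5
Level 11: 1

The root is level 0 and the size-1 base case is level 11 (the tree spans levels 0 through 11, i.e. 12 levels counting the root), so the depth is the number of divisions: log_5(48828125) = 11

The recursion tree depth is log_5(48828125) = 11. At each level, the problem size is divided by 5, so it takes 11 divisions to reduce to a base case of size 1. The algorithm makes 6 recursive calls at each level.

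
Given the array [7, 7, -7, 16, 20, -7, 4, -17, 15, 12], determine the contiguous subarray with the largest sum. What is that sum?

Using Kadane's algorithm on [7, 7, -7, 16, 20, -7, 4, -17, 15, 12]:

Scanning through the array:
Position 1 (value 7): max_ending_here = 14, max_so_far = 14
Position 2 (value -7): max_ending_here = 7, max_so_far = 14
Position 3 (value 16): max_ending_here = 23, max_so_far = 23
Position 4 (value 20): max_ending_here = 43, max_so_far = 43
Position 5 (value -7): max_ending_here = 36, max_so_far = 43
Position 6 (value 4): max_ending_here = 40, max_so_far = 43
Position 7 (value -17): max_ending_here = 23, max_so_far = 43
Position 8 (value 15): max_ending_here = 38, max_so_far = 43
Position 9 (value 12): max_ending_here = 50, max_so_far = 50

Maximum subarray: [7, 7, -7, 16, 20, -7, 4, -17, 15, 12]
Maximum sum: 50

The maximum subarray is [7, 7, -7, 16, 20, -7, 4, -17, 15, 12] with sum 50. This subarray runs from index 0 to index 9.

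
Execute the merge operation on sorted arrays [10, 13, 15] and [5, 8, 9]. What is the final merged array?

Merging process:

Compare 10 vs 5: take 5 from right. Merged: [5]
Compare 10 vs 8: take 8 from right. Merged: [5, 8]
Compare 10 vs 9: take 9 from right. Merged: [5, 8, 9]
Append remaining from left: [10, 13, 15]. Merged: [5, 8, 9, 10, 13, 15]

Final merged array: [5, 8, 9, 10, 13, 15]
Total comparisons: 3

The merged array is [5, 8, 9, 10, 13, 15], requiring 3 comparisons. The merge step runs in O(n) time where n is the total number of elements.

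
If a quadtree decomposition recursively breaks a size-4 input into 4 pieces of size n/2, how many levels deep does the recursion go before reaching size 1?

For divide and conquer with division factor 2:

Problem sizes at each level:
Level 0: 4
Level 1: 2
Level 2: 1

The root is level 0 and the size-1 base case is level 2 (the tree spans levels 0 through 2, i.e. 3 levels counting the root), so the depth is the number of divisions: log_2(4) = 2

The recursion tree depth is log_2(4) = 2. At each level, the problem size is divided by 2, so it takes 2 divisions to reduce to a base case of size 1. The algorithm makes 4 recursive calls at each level.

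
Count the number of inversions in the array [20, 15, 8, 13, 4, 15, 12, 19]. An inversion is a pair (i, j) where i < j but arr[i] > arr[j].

Finding inversions in [20, 15, 8, 13, 4, 15, 12, 19]:

(0, 1): arr[0]=20 > arr[1]=15
(0, 2): arr[0]=20 > arr[2]=8
(0, 3): arr[0]=20 > arr[3]=13
(0, 4): arr[0]=20 > arr[4]=4
(0, 5): arr[0]=20 > arr[5]=15
(0, 6): arr[0]=20 > arr[6]=12
(0, 7): arr[0]=20 > arr[7]=19
(1, 2): arr[1]=15 > arr[2]=8
(1, 3): arr[1]=15 > arr[3]=13
(1, 4): arr[1]=15 > arr[4]=4
(1, 6): arr[1]=15 > arr[6]=12
(2, 4): arr[2]=8 > arr[4]=4
(3, 4): arr[3]=13 > arr[4]=4
(3, 6): arr[3]=13 > arr[6]=12
(5, 6): arr[5]=15 > arr[6]=12

Total inversions: 15

The array has 15 inversion(s): (0,1), (0,2), (0,3), (0,4), (0,5), (0,6), (0,7), (1,2), (1,3), (1,4), (1,6), (2,4), (3,4), (3,6), (5,6). Each pair (i,j) satisfies i < j and arr[i] > arr[j].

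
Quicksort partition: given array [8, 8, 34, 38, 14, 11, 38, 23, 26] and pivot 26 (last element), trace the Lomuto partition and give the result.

Lomuto partition with pivot = 26:

Initial array: [8, 8, 34, 38, 14, 11, 38, 23, 26]

arr[0]=8 <= 26: swap with position 0, array becomes [8, 8, 34, 38, 14, 11, 38, 23, 26]
arr[1]=8 <= 26: swap with position 1, array becomes [8, 8, 34, 38, 14, 11, 38, 23, 26]
arr[2]=34 > 26: no swap
arr[3]=38 > 26: no swap
arr[4]=14 <= 26: swap with position 2, array becomes [8, 8, 14, 38, 34, 11, 38, 23, 26]
arr[5]=11 <= 26: swap with position 3, array becomes [8, 8, 14, 11, 34, 38, 38, 23, 26]
arr[6]=38 > 26: no swap
arr[7]=23 <= 26: swap with position 4, array becomes [8, 8, 14, 11, 23, 38, 38, 34, 26]

Place pivot at position 5: [8, 8, 14, 11, 23, 26, 38, 34, 38]
Pivot position: 5

After partitioning with pivot 26, the array becomes [8, 8, 14, 11, 23, 26, 38, 34, 38]. The pivot is placed at index 5. All elements to the left of the pivot are <= 26, and all elements to the right are > 26.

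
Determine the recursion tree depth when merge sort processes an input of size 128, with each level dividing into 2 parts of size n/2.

For divide and conquer with division factor 2:

Problem sizes at each level:
Level 0: 128
Level 1: 64
Level 2: 32
Level 3: 16
Level 4: 8
Level 5: 4
Level 6: 2
Level 7: 1

The root is level 0 and the size-1 base case is level 7 (the tree spans levels 0 through 7, i.e. 8 levels counting the root), so the depth is the number of divisions: log_2(128) = 7

The recursion tree depth is log_2(128) = 7. At each level, the problem size is divided by 2, so it takes 7 divisions to reduce to a base case of size 1. The algorithm makes 2 recursive calls at each level.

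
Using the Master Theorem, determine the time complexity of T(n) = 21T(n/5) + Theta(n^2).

Master Theorem for T(n) = 21T(n/5) + O(n^2):

a = 21, b = 5, c = 2
log_b(a) = log_5(21) = 1.8917

Case 3: c = 2 > log_5(21) = 1.8917
T(n) = O(n^2) = O(n^2)

For T(n) = 21T(n/5) + O(n^2): log_5(21) = 1.8917. This is Case 3 of the Master Theorem (c > log_b(a), work dominated by root), giving O(n^2).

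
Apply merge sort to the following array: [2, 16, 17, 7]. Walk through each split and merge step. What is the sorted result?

Merge sort trace:

Split: [2, 16, 17, 7] -> [2, 16] and [17, 7]
  Split: [2, 16] -> [2] and [16]
  Merge: [2] + [16] -> [2, 16]
  Split: [17, 7] -> [17] and [7]
  Merge: [17] + [7] -> [7, 17]
Merge: [2, 16] + [7, 17] -> [2, 7, 16, 17]

Final sorted array: [2, 7, 16, 17]

The merge sort proceeds by recursively splitting the array and merging sorted halves.
After all merges, the sorted array is [2, 7, 16, 17].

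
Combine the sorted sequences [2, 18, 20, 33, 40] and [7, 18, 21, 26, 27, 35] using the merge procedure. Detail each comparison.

Merging process:

Compare 2 vs 7: take 2 from left. Merged: [2]
Compare 18 vs 7: take 7 from right. Merged: [2, 7]
Compare 18 vs 18: take 18 from left. Merged: [2, 7, 18]
Compare 20 vs 18: take 18 from right. Merged: [2, 7, 18, 18]
Compare 20 vs 21: take 20 from left. Merged: [2, 7, 18, 18, 20]
Compare 33 vs 21: take 21 from right. Merged: [2, 7, 18, 18, 20, 21]
Compare 33 vs 26: take 26 from right. Merged: [2, 7, 18, 18, 20, 21, 26]
Compare 33 vs 27: take 27 from right. Merged: [2, 7, 18, 18, 20, 21, 26, 27]
Compare 33 vs 35: take 33 from left. Merged: [2, 7, 18, 18, 20, 21, 26, 27, 33]
Compare 40 vs 35: take 35 from right. Merged: [2, 7, 18, 18, 20, 21, 26, 27, 33, 35]
Append remaining from left: [40]. Merged: [2, 7, 18, 18, 20, 21, 26, 27, 33, 35, 40]

Final merged array: [2, 7, 18, 18, 20, 21, 26, 27, 33, 35, 40]
Total comparisons: 10

The merged array is [2, 7, 18, 18, 20, 21, 26, 27, 33, 35, 40], requiring 10 comparisons. The merge step runs in O(n) time where n is the total number of elements.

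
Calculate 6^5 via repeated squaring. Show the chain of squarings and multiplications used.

Computing 6^5 by squaring (build up from 6^1; each line after the first costs one multiplication):

6^1 = 6
6^2 = (6^1)^2 = 6^2 = 36
6^4 = (6^2)^2 = 36^2 = 1296
6^5 = 6 * 6^4 = 6 * 1296 = 7776

Result: 7776
Multiplications needed: 3 (3 lines after 6^1)

6^5 = 7776. Using exponentiation by squaring, this requires 3 multiplications. The key idea: if the exponent is even, square the half-power; if odd, multiply by the base once.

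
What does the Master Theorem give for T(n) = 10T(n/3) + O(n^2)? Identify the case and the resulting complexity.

Master Theorem for T(n) = 10T(n/3) + O(n^2):

a = 10, b = 3, c = 2
log_b(a) = log_3(10) = 2.0959

Case 1: c = 2 < log_3(10) = 2.0959
T(n) = O(n^(log_3 10))

For T(n) = 10T(n/3) + O(n^2): log_3(10) = 2.0959. This is Case 1 of the Master Theorem (c < log_b(a), work dominated by leaves), giving O(n^(log_3 10)).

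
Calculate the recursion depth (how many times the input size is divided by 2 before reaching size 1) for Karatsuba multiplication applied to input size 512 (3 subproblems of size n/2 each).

For divide and conquer with division factor 2:

Problem sizes at each level:
Level 0: 512
Level 1: 256
Level 2: 128
Level 3: 64
Level 4: 32
Level 5: 16
Level 6: 8
Level 7: 4
Level 8: 2
Level 9: 1

The root is level 0 and the size-1 base case is level 9 (the tree spans levels 0 through 9, i.e. 10 levels counting the root), so the depth is the number of divisions: log_2(512) = 9

The recursion tree depth is log_2(512) = 9. At each level, the problem size is divided by 2, so it takes 9 divisions to reduce to a base case of size 1. The algorithm makes 3 recursive calls at each level.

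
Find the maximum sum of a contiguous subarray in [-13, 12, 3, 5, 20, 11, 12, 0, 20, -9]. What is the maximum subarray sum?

Using Kadane's algorithm on [-13, 12, 3, 5, 20, 11, 12, 0, 20, -9]:

Scanning through the array:
Position 1 (value 12): max_ending_here = 12, max_so_far = 12
Position 2 (value 3): max_ending_here = 15, max_so_far = 15
Position 3 (value 5): max_ending_here = 20, max_so_far = 20
Position 4 (value 20): max_ending_here = 40, max_so_far = 40
Position 5 (value 11): max_ending_here = 51, max_so_far = 51
Position 6 (value 12): max_ending_here = 63, max_so_far = 63
Position 7 (value 0): max_ending_here = 63, max_so_far = 63
Position 8 (value 20): max_ending_here = 83, max_so_far = 83
Position 9 (value -9): max_ending_here = 74, max_so_far = 83

Maximum subarray: [12, 3, 5, 20, 11, 12, 0, 20]
Maximum sum: 83

The maximum subarray is [12, 3, 5, 20, 11, 12, 0, 20] with sum 83. This subarray runs from index 1 to index 8.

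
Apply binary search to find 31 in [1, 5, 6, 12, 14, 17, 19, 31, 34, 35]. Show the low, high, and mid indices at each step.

Binary search for 31 in [1, 5, 6, 12, 14, 17, 19, 31, 34, 35]:

lo=0, hi=9, mid=4, arr[mid]=14 -> 14 < 31, search right half
lo=5, hi=9, mid=7, arr[mid]=31 -> Found target at index 7!

Binary search finds 31 at index 7 after 2 comparisons. The search repeatedly halves the search space by comparing with the middle element.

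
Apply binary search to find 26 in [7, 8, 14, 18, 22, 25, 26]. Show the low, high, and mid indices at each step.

Binary search for 26 in [7, 8, 14, 18, 22, 25, 26]:

lo=0, hi=6, mid=3, arr[mid]=18 -> 18 < 26, search right half
lo=4, hi=6, mid=5, arr[mid]=25 -> 25 < 26, search right half
lo=6, hi=6, mid=6, arr[mid]=26 -> Found target at index 6!

Binary search finds 26 at index 6 after 3 comparisons. The search repeatedly halves the search space by comparing with the middle element.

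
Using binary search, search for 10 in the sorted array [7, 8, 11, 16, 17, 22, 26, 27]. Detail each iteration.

Binary search for 10 in [7, 8, 11, 16, 17, 22, 26, 27]:

lo=0, hi=7, mid=3, arr[mid]=16 -> 16 > 10, search left half
lo=0, hi=2, mid=1, arr[mid]=8 -> 8 < 10, search right half
lo=2, hi=2, mid=2, arr[mid]=11 -> 11 > 10, search left half
lo=2 > hi=1, target 10 not found

Binary search determines that 10 is not in the array after 3 comparisons. The search space was exhausted without finding the target.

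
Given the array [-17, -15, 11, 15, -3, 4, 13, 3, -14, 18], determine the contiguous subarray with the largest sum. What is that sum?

Using Kadane's algorithm on [-17, -15, 11, 15, -3, 4, 13, 3, -14, 18]:

Scanning through the array:
Position 1 (value -15): max_ending_here = -15, max_so_far = -15
Position 2 (value 11): max_ending_here = 11, max_so_far = 11
Position 3 (value 15): max_ending_here = 26, max_so_far = 26
Position 4 (value -3): max_ending_here = 23, max_so_far = 26
Position 5 (value 4): max_ending_here = 27, max_so_far = 27
Position 6 (value 13): max_ending_here = 40, max_so_far = 40
Position 7 (value 3): max_ending_here = 43, max_so_far = 43
Position 8 (value -14): max_ending_here = 29, max_so_far = 43
Position 9 (value 18): max_ending_here = 47, max_so_far = 47

Maximum subarray: [11, 15, -3, 4, 13, 3, -14, 18]
Maximum sum: 47

The maximum subarray is [11, 15, -3, 4, 13, 3, -14, 18] with sum 47. This subarray runs from index 2 to index 9.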